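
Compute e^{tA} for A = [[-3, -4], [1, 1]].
A has Jordan form J = [[-1, 1], [0, -1]] with A = PJP^{-1}, so e^{tA} = P e^{tJ} P^{-1}.

For a Jordan block J_k(λ), e^{tJ_k(λ)} = e^{λt} · (I + tN + t^2 N^2/2! + ... + t^{k-1} N^{k-1}/(k-1)!) where N is the nilpotent superdiagonal part.

Assembling the blocks and conjugating back gives the entries of e^{tA} as shown above.

e^{tA} = [[(1 - 2*t)*e^{-t}, -4*t*e^{-t}], [t*e^{-t}, (2*t + 1)*e^{-t}]]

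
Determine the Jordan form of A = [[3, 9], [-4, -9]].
J = [[-3, 1], [0, -3]]

The characteristic polynomial is det(xI - A) = (x + 3)^2, so the eigenvalues are -3 (algebraic multiplicity 2).

For λ = -3: rank(A + 3I) = 1, rank((A + 3I)^2) = 0. The eigenspace has dimension 2 - 1 = 1, so there is 1 Jordan block; the rank sequence gives block sizes [2].

Assembling the blocks gives the Jordan form J above.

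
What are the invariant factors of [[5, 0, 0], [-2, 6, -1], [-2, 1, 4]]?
x - 5, (x - 5)^2

The Jordan structure of A has elementary divisors (x - 5)^2, (x - 5). Arranging the block sizes at each eigenvalue in decreasing order and taking row products gives the invariant factors.

Invariant factors (smallest first, each dividing the next): x - 5, (x - 5)^2.

Check: the last factor (x - 5)^2 is the minimal polynomial, and the product (x - 5)^3 is the characteristic polynomial.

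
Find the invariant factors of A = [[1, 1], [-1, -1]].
The Jordan structure of A has elementary divisors x^2. Arranging the block sizes at each eigenvalue in decreasing order and taking row products gives the invariant factors.

Invariant factors (smallest first, each dividing the next): x^2.

Check: the last factor x^2 is the minimal polynomial, and the product x^2 is the characteristic polynomial.

x^2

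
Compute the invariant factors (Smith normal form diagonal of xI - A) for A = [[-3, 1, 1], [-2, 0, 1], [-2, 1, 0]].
x + 1, (x + 1)^2

The Jordan structure of A has elementary divisors (x + 1)^2, (x + 1). Arranging the block sizes at each eigenvalue in decreasing order and taking row products gives the invariant factors.

Invariant factors (smallest first, each dividing the next): x + 1, (x + 1)^2.

Check: the last factor (x + 1)^2 is the minimal polynomial, and the product (x + 1)^3 is the characteristic polynomial.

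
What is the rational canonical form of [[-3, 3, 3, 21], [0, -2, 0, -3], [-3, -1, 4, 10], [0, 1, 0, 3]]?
The invariant factors of A (the non-unit diagonal entries of the Smith normal form of xI - A over ℚ[x]) are x^2 - x - 3, x^2 - x - 3, each dividing the next. The characteristic polynomial is their product, (x^2 - x - 3)^2.

The rational canonical form is the block-diagonal matrix of companion matrices C(f_i):
R = [[0, 3, 0, 0], [1, 1, 0, 0], [0, 0, 0, 3], [0, 0, 1, 1]].

Note the characteristic polynomial does not split into linear factors over ℚ, so A has no Jordan form over ℚ; the rational canonical form exists over any field.

R = [[0, 3, 0, 0], [1, 1, 0, 0], [0, 0, 0, 3], [0, 0, 1, 1]]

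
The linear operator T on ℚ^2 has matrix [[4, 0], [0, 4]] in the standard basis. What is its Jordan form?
The characteristic polynomial is det(xI - A) = (x - 4)^2, so the eigenvalues are 4 (algebraic multiplicity 2).

For λ = 4: rank(A - 4I) = 0. The eigenspace has dimension 2 - 0 = 2, so there are 2 Jordan blocks; the rank sequence gives block sizes [1, 1].

Assembling the blocks gives the Jordan form J above.

J = [[4, 0], [0, 4]]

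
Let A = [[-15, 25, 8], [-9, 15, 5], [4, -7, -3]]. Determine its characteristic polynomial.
xI - A = [[x + 15, -25, -8], [9, x - 15, -5], [-4, 7, x + 3]].

Expanding det(xI - A) along the first row:
det(xI - A) = + (x + 15)·det([[x - 15, -5], [7, x + 3]]) - (-25)·det([[9, -5], [-4, x + 3]]) + (-8)·det([[9, x - 15], [-4, 7]]).

Evaluating gives χ_A(x) = x^3 + 3x^2 + 3x + 1 = (x + 1)^3.

χ_A(x) = (x + 1)^3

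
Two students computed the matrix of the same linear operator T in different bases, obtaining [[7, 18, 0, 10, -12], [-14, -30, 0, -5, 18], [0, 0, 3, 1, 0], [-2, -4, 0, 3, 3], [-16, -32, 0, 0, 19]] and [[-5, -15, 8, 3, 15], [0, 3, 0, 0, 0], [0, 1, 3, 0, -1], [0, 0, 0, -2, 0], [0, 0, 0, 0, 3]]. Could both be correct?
Both have characteristic polynomial (x - 3)^3(x + 2)(x + 5), but the minimal polynomial of A is (x - 3)^3(x + 2)(x + 5) while the minimal polynomial of B is (x - 3)^2(x + 2)(x + 5). The minimal polynomial is a similarity invariant, so A and B are not similar.

No.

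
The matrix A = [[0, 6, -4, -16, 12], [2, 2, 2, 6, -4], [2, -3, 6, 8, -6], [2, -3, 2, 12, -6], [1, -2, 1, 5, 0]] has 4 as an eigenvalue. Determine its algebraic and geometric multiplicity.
The characteristic polynomial is (x - 4)^5, so the factor x - 4 appears with exponent 5: the algebraic multiplicity is 5.

rank(A - 4I) = 2, so the eigenspace has dimension 5 - 2 = 3: the geometric multiplicity is 3.

Since 3 < 5, A is not diagonalizable.

algebraic multiplicity 5, geometric multiplicity 3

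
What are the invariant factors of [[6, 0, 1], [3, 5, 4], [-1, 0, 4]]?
The Jordan structure of A has elementary divisors (x - 5)^3. Arranging the block sizes at each eigenvalue in decreasing order and taking row products gives the invariant factors.

Invariant factors (smallest first, each dividing the next): (x - 5)^3.

Check: the last factor (x - 5)^3 is the minimal polynomial, and the product (x - 5)^3 is the characteristic polynomial.

(x - 5)^3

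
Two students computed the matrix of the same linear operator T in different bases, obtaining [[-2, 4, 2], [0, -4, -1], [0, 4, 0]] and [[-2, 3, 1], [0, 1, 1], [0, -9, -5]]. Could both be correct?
Two matrices over a field are similar if and only if they have the same invariant factors.

Both A and B have characteristic polynomial (x + 2)^3 and minimal polynomial (x + 2)^2. Computing further, both have invariant factors x + 2, (x + 2)^2. Hence A and B are similar.

Yes.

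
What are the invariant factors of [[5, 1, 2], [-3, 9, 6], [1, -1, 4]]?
x - 6, (x - 6)^2

The Jordan structure of A has elementary divisors (x - 6)^2, (x - 6). Arranging the block sizes at each eigenvalue in decreasing order and taking row products gives the invariant factors.

Invariant factors (smallest first, each dividing the next): x - 6, (x - 6)^2.

Check: the last factor (x - 6)^2 is the minimal polynomial, and the product (x - 6)^3 is the characteristic polynomial.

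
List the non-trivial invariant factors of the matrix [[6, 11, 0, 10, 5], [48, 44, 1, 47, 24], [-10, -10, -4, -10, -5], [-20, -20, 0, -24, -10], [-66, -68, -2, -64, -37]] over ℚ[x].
The Jordan structure of A has elementary divisors (x + 4)^3, (x + 4), (x - 1). Arranging the block sizes at each eigenvalue in decreasing order and taking row products gives the invariant factors.

Invariant factors (smallest first, each dividing the next): x + 4, (x - 1)(x + 4)^3.

Check: the last factor (x - 1)(x + 4)^3 is the minimal polynomial, and the product (x - 1)(x + 4)^4 is the characteristic polynomial.

x + 4, (x - 1)(x + 4)^3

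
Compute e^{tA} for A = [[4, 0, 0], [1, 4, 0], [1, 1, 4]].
A has Jordan form J = [[4, 1, 0], [0, 4, 1], [0, 0, 4]] with A = PJP^{-1}, so e^{tA} = P e^{tJ} P^{-1}.

For a Jordan block J_k(λ), e^{tJ_k(λ)} = e^{λt} · (I + tN + t^2 N^2/2! + ... + t^{k-1} N^{k-1}/(k-1)!) where N is the nilpotent superdiagonal part.

Assembling the blocks and conjugating back gives the entries of e^{tA} as shown above.

e^{tA} = [[e^{4*t}, 0, 0], [t*e^{4*t}, e^{4*t}, 0], [t*(t + 2)*e^{4*t}/2, t*e^{4*t}, e^{4*t}]]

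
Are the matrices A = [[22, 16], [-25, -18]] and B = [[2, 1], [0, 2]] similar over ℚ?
Two matrices over a field are similar if and only if they have the same invariant factors.

Both A and B have characteristic polynomial (x - 2)^2 and minimal polynomial (x - 2)^2. Computing further, both have invariant factors (x - 2)^2. Hence A and B are similar.

Yes.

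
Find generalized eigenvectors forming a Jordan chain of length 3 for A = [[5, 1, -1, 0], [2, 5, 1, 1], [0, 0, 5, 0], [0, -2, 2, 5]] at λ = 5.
v_1 = [[2, -1, -1, -2]]^T, v_2 = [[0, 1, 0, 0]]^T, v_3 = [[1, 0, 0, -2]]^T

We seek v_1 ∈ ker((A - 5I)^3) \ ker((A - 5I)^2), then set v_{i+1} = (A - 5I) v_i.

One such chain is v_1 = [[2, -1, -1, -2]]^T, v_2 = [[0, 1, 0, 0]]^T, v_3 = [[1, 0, 0, -2]]^T. Check: (A - 5I) v_3 = [[0, 0, 0, 0]]^T = 0.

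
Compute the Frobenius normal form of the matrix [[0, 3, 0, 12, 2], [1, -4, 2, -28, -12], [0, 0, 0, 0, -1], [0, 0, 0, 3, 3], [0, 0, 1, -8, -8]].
R = [[0, 3, 0, 0, 0], [1, -4, 0, 0, 0], [0, 0, 0, 0, 3], [0, 0, 1, 0, -1], [0, 0, 0, 1, -5]]

The invariant factors of A (the non-unit diagonal entries of the Smith normal form of xI - A over ℚ[x]) are x^2 + 4x - 3, (x + 1)(x^2 + 4x - 3), each dividing the next. The characteristic polynomial is their product, (x + 1)(x^2 + 4x - 3)^2.

The rational canonical form is the block-diagonal matrix of companion matrices C(f_i):
R = [[0, 3, 0, 0, 0], [1, -4, 0, 0, 0], [0, 0, 0, 0, 3], [0, 0, 1, 0, -1], [0, 0, 0, 1, -5]].

Note the characteristic polynomial does not split into linear factors over ℚ, so A has no Jordan form over ℚ; the rational canonical form exists over any field.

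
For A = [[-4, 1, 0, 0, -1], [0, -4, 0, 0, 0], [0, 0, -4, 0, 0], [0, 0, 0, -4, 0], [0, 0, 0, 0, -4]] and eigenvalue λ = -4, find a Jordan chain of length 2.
We seek v_1 ∈ ker((A + 4I)^2) \ ker(A + 4I), then set v_{i+1} = (A + 4I) v_i.

One such chain is v_1 = [[2, 3, 0, 0, 2]]^T, v_2 = [[1, 0, 0, 0, 0]]^T. Check: (A + 4I) v_2 = [[0, 0, 0, 0, 0]]^T = 0.

v_1 = [[2, 3, 0, 0, 2]]^T, v_2 = [[1, 0, 0, 0, 0]]^T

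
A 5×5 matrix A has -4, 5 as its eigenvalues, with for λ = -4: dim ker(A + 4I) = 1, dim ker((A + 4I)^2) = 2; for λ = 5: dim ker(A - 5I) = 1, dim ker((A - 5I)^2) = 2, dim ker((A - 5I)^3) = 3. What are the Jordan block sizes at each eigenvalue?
λ = -4: successive nullity increments [1, 1] count blocks of size ≥ k; block sizes are [2].
λ = 5: successive nullity increments [1, 1, 1] count blocks of size ≥ k; block sizes are [3].

Jordan blocks: (-4, 2), (5, 3)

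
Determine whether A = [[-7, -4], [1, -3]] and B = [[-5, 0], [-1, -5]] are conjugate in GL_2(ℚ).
Two matrices over a field are similar if and only if they have the same invariant factors.

Both A and B have characteristic polynomial (x + 5)^2 and minimal polynomial (x + 5)^2. Computing further, both have invariant factors (x + 5)^2. Hence A and B are similar.

Yes.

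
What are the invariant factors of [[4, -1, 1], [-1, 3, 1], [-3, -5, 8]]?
(x - 5)^3

The Jordan structure of A has elementary divisors (x - 5)^3. Arranging the block sizes at each eigenvalue in decreasing order and taking row products gives the invariant factors.

Invariant factors (smallest first, each dividing the next): (x - 5)^3.

Check: the last factor (x - 5)^3 is the minimal polynomial, and the product (x - 5)^3 is the characteristic polynomial.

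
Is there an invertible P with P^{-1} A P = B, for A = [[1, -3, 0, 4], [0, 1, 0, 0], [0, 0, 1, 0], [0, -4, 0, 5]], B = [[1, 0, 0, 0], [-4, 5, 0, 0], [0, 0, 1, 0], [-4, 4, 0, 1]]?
No.

Both have characteristic polynomial (x - 5)(x - 1)^3, but the minimal polynomial of A is (x - 5)(x - 1)^2 while the minimal polynomial of B is (x - 5)(x - 1). The minimal polynomial is a similarity invariant, so A and B are not similar.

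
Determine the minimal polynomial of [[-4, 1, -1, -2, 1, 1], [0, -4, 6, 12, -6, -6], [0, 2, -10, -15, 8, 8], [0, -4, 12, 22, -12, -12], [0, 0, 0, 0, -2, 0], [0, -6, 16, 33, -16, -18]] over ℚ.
m_A(x) = (x + 2)^2(x + 4)^2

The characteristic polynomial factors as (x + 2)^4(x + 4)^2. The minimal polynomial is ∏(x - λ)^{k_λ} where k_λ is the size of the largest Jordan block at λ.

For λ = -4: rank(A + 4I) = 5, and the largest Jordan block has size 2 (the smallest k with rank((A + 4I)^k) = rank((A + 4I)^(k+1))).
For λ = -2: rank(A + 2I) = 3, and the largest Jordan block has size 2 (the smallest k with rank((A + 2I)^k) = rank((A + 2I)^(k+1))).

So m_A(x) = (x + 2)^2(x + 4)^2.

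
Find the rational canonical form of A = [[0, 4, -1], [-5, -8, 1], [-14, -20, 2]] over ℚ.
R = [[0, 0, -4], [1, 0, -10], [0, 1, -6]]

The invariant factors of A (the non-unit diagonal entries of the Smith normal form of xI - A over ℚ[x]) are (x + 2)(x^2 + 4x + 2), each dividing the next. The characteristic polynomial is their product, (x + 2)(x^2 + 4x + 2).

The rational canonical form is the block-diagonal matrix of companion matrices C(f_i):
R = [[0, 0, -4], [1, 0, -10], [0, 1, -6]].

Note the characteristic polynomial does not split into linear factors over ℚ, so A has no Jordan form over ℚ; the rational canonical form exists over any field.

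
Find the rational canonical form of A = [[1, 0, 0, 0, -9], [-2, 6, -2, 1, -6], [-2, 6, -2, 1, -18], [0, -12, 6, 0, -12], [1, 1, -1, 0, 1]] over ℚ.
The invariant factors of A (the non-unit diagonal entries of the Smith normal form of xI - A over ℚ[x]) are x^2 - 4x + 6, (x + 2)(x^2 - 4x + 6), each dividing the next. The characteristic polynomial is their product, (x + 2)(x^2 - 4x + 6)^2.

The rational canonical form is the block-diagonal matrix of companion matrices C(f_i):
R = [[0, -6, 0, 0, 0], [1, 4, 0, 0, 0], [0, 0, 0, 0, -12], [0, 0, 1, 0, 2], [0, 0, 0, 1, 2]].

Note the characteristic polynomial does not split into linear factors over ℚ, so A has no Jordan form over ℚ; the rational canonical form exists over any field.

R = [[0, -6, 0, 0, 0], [1, 4, 0, 0, 0], [0, 0, 0, 0, -12], [0, 0, 1, 0, 2], [0, 0, 0, 1, 2]]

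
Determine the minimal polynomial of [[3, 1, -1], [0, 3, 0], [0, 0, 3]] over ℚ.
The characteristic polynomial factors as (x - 3)^3. The minimal polynomial is ∏(x - λ)^{k_λ} where k_λ is the size of the largest Jordan block at λ.

For λ = 3: rank(A - 3I) = 1, and the largest Jordan block has size 2 (the smallest k with rank((A - 3I)^k) = rank((A - 3I)^(k+1))).

So m_A(x) = (x - 3)^2.

m_A(x) = (x - 3)^2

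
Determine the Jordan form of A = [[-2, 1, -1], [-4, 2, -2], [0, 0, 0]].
The characteristic polynomial is det(xI - A) = x^3, so the eigenvalues are 0 (algebraic multiplicity 3).

For λ = 0: rank(A) = 1, rank(A^2) = 0. The eigenspace has dimension 3 - 1 = 2, so there are 2 Jordan blocks; the rank sequence gives block sizes [2, 1].

Assembling the blocks gives the Jordan form J above.

J = [[0, 1, 0], [0, 0, 0], [0, 0, 0]]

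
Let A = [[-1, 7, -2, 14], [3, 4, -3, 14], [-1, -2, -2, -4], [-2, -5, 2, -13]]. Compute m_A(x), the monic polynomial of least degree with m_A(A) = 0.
The characteristic polynomial factors as (x + 3)^4. The minimal polynomial is ∏(x - λ)^{k_λ} where k_λ is the size of the largest Jordan block at λ.

For λ = -3: rank(A + 3I) = 2, and the largest Jordan block has size 3 (the smallest k with rank((A + 3I)^k) = rank((A + 3I)^(k+1))).

So m_A(x) = (x + 3)^3.

m_A(x) = (x + 3)^3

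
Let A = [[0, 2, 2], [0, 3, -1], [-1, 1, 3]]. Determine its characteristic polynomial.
χ_A(x) = (x - 2)^3

xI - A = [[x, -2, -2], [0, x - 3, 1], [1, -1, x - 3]].

Expanding det(xI - A) along the first row:
det(xI - A) = + (x)·det([[x - 3, 1], [-1, x - 3]]) - (-2)·det([[0, 1], [1, x - 3]]) + (-2)·det([[0, x - 3], [1, -1]]).

Evaluating gives χ_A(x) = x^3 - 6x^2 + 12x - 8 = (x - 2)^3.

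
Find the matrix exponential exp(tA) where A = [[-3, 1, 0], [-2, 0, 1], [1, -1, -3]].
e^{tA} = [[(-t^2/2 - t + 1)*e^{-2*t}, t*(t + 2)*e^{-2*t}/2, t^2*e^{-2*t}/2], [t*(-t - 4)*e^{-2*t}/2, (t^2 + 4*t + 2)*e^{-2*t}/2, t*(t + 2)*e^{-2*t}/2], [t*e^{-2*t}, -t*e^{-2*t}, (1 - t)*e^{-2*t}]]

A has Jordan form J = [[-2, 1, 0], [0, -2, 1], [0, 0, -2]] with A = PJP^{-1}, so e^{tA} = P e^{tJ} P^{-1}.

For a Jordan block J_k(λ), e^{tJ_k(λ)} = e^{λt} · (I + tN + t^2 N^2/2! + ... + t^{k-1} N^{k-1}/(k-1)!) where N is the nilpotent superdiagonal part.

Assembling the blocks and conjugating back gives the entries of e^{tA} as shown above.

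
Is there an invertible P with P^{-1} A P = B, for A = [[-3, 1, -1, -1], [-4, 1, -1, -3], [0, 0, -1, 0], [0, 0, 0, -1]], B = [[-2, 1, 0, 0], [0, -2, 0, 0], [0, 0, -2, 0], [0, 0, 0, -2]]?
No.

trace(A) = -4 but trace(B) = -8. The trace is a similarity invariant, so A and B are not similar.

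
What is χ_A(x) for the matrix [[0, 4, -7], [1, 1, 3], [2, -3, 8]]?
χ_A(x) = (x - 3)^3

xI - A = [[x, -4, 7], [-1, x - 1, -3], [-2, 3, x - 8]].

Expanding det(xI - A) along the first row:
det(xI - A) = + (x)·det([[x - 1, -3], [3, x - 8]]) - (-4)·det([[-1, -3], [-2, x - 8]]) + (7)·det([[-1, x - 1], [-2, 3]]).

Evaluating gives χ_A(x) = x^3 - 9x^2 + 27x - 27 = (x - 3)^3.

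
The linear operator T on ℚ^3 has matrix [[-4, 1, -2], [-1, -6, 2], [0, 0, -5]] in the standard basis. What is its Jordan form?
The characteristic polynomial is det(xI - A) = (x + 5)^3, so the eigenvalues are -5 (algebraic multiplicity 3).

For λ = -5: rank(A + 5I) = 1, rank((A + 5I)^2) = 0. The eigenspace has dimension 3 - 1 = 2, so there are 2 Jordan blocks; the rank sequence gives block sizes [2, 1].

Assembling the blocks gives the Jordan form J above.

J = [[-5, 1, 0], [0, -5, 0], [0, 0, -5]]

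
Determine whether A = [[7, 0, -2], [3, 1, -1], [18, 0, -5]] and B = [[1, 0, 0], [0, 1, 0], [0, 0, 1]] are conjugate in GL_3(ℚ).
Both have characteristic polynomial (x - 1)^3, but the minimal polynomial of A is (x - 1)^2 while the minimal polynomial of B is x - 1. The minimal polynomial is a similarity invariant, so A and B are not similar.

No.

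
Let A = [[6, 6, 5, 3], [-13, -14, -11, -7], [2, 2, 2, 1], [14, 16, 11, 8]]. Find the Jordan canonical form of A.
The characteristic polynomial is det(xI - A) = x^2(x - 1)^2, so the eigenvalues are 0 (algebraic multiplicity 2), 1 (algebraic multiplicity 2).

For λ = 0: rank(A) = 3, rank(A^2) = 2. The eigenspace has dimension 4 - 3 = 1, so there is 1 Jordan block; the rank sequence gives block sizes [2].

For λ = 1: rank(A - I) = 3, rank((A - I)^2) = 2. The eigenspace has dimension 4 - 3 = 1, so there is 1 Jordan block; the rank sequence gives block sizes [2].

Assembling the blocks gives the Jordan form J above.

J = [[0, 1, 0, 0], [0, 0, 0, 0], [0, 0, 1, 1], [0, 0, 0, 1]]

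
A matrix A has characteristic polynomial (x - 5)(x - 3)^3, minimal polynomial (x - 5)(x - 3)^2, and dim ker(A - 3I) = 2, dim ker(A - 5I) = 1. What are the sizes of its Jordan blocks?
Jordan blocks: (3, 2), (3, 1), (5, 1)

λ = 3: algebraic multiplicity 3 (exponent in χ_A), largest block size 2 (exponent in m_A), 2 blocks (geometric multiplicity). These force block sizes [2, 1].
λ = 5: algebraic multiplicity 1 (exponent in χ_A), largest block size 1 (exponent in m_A), 1 block (geometric multiplicity). This forces block sizes [1].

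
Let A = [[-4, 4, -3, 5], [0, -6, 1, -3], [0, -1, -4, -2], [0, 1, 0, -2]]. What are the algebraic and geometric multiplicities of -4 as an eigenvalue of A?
algebraic multiplicity 4, geometric multiplicity 2

The characteristic polynomial is (x + 4)^4, so the factor x + 4 appears with exponent 4: the algebraic multiplicity is 4.

rank(A + 4I) = 2, so the eigenspace has dimension 4 - 2 = 2: the geometric multiplicity is 2.

Since 2 < 4, A is not diagonalizable.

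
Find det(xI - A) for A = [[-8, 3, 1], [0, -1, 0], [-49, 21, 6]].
xI - A = [[x + 8, -3, -1], [0, x + 1, 0], [49, -21, x - 6]].

Expanding det(xI - A) along the first row:
det(xI - A) = + (x + 8)·det([[x + 1, 0], [-21, x - 6]]) - (-3)·det([[0, 0], [49, x - 6]]) + (-1)·det([[0, x + 1], [49, -21]]).

Evaluating gives χ_A(x) = x^3 + 3x^2 + 3x + 1 = (x + 1)^3.

χ_A(x) = (x + 1)^3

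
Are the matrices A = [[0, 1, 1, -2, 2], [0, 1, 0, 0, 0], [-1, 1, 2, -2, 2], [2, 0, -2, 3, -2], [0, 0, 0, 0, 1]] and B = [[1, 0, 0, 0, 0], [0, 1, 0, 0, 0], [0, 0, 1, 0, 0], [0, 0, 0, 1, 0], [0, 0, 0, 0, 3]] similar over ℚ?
No.

Both have characteristic polynomial (x - 3)(x - 1)^4, but the minimal polynomial of A is (x - 3)(x - 1)^2 while the minimal polynomial of B is (x - 3)(x - 1). The minimal polynomial is a similarity invariant, so A and B are not similar.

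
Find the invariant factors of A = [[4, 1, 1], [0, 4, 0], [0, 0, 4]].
x - 4, (x - 4)^2

The Jordan structure of A has elementary divisors (x - 4)^2, (x - 4). Arranging the block sizes at each eigenvalue in decreasing order and taking row products gives the invariant factors.

Invariant factors (smallest first, each dividing the next): x - 4, (x - 4)^2.

Check: the last factor (x - 4)^2 is the minimal polynomial, and the product (x - 4)^3 is the characteristic polynomial.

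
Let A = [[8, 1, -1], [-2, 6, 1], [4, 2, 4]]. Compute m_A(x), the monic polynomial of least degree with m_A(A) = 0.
m_A(x) = (x - 6)^3

The characteristic polynomial factors as (x - 6)^3. The minimal polynomial is ∏(x - λ)^{k_λ} where k_λ is the size of the largest Jordan block at λ.

For λ = 6: rank(A - 6I) = 2, and the largest Jordan block has size 3 (the smallest k with rank((A - 6I)^k) = rank((A - 6I)^(k+1))).

So m_A(x) = (x - 6)^3.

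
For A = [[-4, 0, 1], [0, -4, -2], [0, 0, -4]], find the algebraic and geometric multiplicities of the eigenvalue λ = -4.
The characteristic polynomial is (x + 4)^3, so the factor x + 4 appears with exponent 3: the algebraic multiplicity is 3.

rank(A + 4I) = 1, so the eigenspace has dimension 3 - 1 = 2: the geometric multiplicity is 2.

Since 2 < 3, A is not diagonalizable.

algebraic multiplicity 3, geometric multiplicity 2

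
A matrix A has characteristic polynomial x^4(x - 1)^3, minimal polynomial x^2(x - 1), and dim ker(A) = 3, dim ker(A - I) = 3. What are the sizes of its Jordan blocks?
λ = 0: algebraic multiplicity 4 (exponent in χ_A), largest block size 2 (exponent in m_A), 3 blocks (geometric multiplicity). These force block sizes [2, 1, 1].
λ = 1: algebraic multiplicity 3 (exponent in χ_A), largest block size 1 (exponent in m_A), 3 blocks (geometric multiplicity). These force block sizes [1, 1, 1].

Jordan blocks: (0, 2), (0, 1), (0, 1), (1, 1), (1, 1), (1, 1)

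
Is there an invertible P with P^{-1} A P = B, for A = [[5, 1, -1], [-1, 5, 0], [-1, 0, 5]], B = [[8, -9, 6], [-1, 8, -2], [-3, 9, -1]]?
Both have characteristic polynomial (x - 5)^3, but the minimal polynomial of A is (x - 5)^3 while the minimal polynomial of B is (x - 5)^2. The minimal polynomial is a similarity invariant, so A and B are not similar.

No.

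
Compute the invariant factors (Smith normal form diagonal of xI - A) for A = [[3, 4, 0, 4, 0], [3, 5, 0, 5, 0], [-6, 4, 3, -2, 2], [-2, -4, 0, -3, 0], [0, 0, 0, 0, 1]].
The Jordan structure of A has elementary divisors (x - 1)^2, (x - 1), (x - 3), (x - 3). Arranging the block sizes at each eigenvalue in decreasing order and taking row products gives the invariant factors.

Invariant factors (smallest first, each dividing the next): (x - 3)(x - 1), (x - 3)(x - 1)^2.

Check: the last factor (x - 3)(x - 1)^2 is the minimal polynomial, and the product (x - 3)^2(x - 1)^3 is the characteristic polynomial.

(x - 3)(x - 1), (x - 3)(x - 1)^2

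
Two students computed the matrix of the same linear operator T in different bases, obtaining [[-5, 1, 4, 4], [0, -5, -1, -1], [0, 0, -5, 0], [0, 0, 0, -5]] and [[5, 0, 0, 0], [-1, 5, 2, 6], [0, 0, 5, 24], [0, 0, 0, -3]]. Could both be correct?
No.

trace(A) = -20 but trace(B) = 12. The trace is a similarity invariant, so A and B are not similar.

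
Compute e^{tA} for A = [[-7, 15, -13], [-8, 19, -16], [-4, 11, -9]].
e^{tA} = [[(-2*t^2 - 8*t + 1)*e^{t}, t*(7*t + 30)*e^{t}/2, t*(-3*t - 13)*e^{t}], [8*t*(-t - 1)*e^{t}, (14*t^2 + 18*t + 1)*e^{t}, 4*t*(-3*t - 4)*e^{t}], [4*t*(-2*t - 1)*e^{t}, t*(14*t + 11)*e^{t}, (-12*t^2 - 10*t + 1)*e^{t}]]

A has Jordan form J = [[1, 1, 0], [0, 1, 1], [0, 0, 1]] with A = PJP^{-1}, so e^{tA} = P e^{tJ} P^{-1}.

For a Jordan block J_k(λ), e^{tJ_k(λ)} = e^{λt} · (I + tN + t^2 N^2/2! + ... + t^{k-1} N^{k-1}/(k-1)!) where N is the nilpotent superdiagonal part.

Assembling the blocks and conjugating back gives the entries of e^{tA} as shown above.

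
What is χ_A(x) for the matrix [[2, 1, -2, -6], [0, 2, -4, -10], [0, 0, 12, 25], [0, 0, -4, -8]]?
χ_A(x) = (x - 2)^4

xI - A = [[x - 2, -1, 2, 6], [0, x - 2, 4, 10], [0, 0, x - 12, -25], [0, 0, 4, x + 8]].

Expanding det(xI - A) along the first row:
det(xI - A) = + (x - 2)·det([[x - 2, 4, 10], [0, x - 12, -25], [0, 4, x + 8]]) - (-1)·det([[0, 4, 10], [0, x - 12, -25], [0, 4, x + 8]]) + (2)·det([[0, x - 2, 10], [0, 0, -25], [0, 0, x + 8]]) - (6)·det([[0, x - 2, 4], [0, 0, x - 12], [0, 0, 4]]).

Evaluating gives χ_A(x) = x^4 - 8x^3 + 24x^2 - 32x + 16 = (x - 2)^4.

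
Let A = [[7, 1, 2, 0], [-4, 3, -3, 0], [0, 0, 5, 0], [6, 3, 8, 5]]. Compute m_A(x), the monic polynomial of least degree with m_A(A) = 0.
m_A(x) = (x - 5)^3

The characteristic polynomial factors as (x - 5)^4. The minimal polynomial is ∏(x - λ)^{k_λ} where k_λ is the size of the largest Jordan block at λ.

For λ = 5: rank(A - 5I) = 2, and the largest Jordan block has size 3 (the smallest k with rank((A - 5I)^k) = rank((A - 5I)^(k+1))).

So m_A(x) = (x - 5)^3.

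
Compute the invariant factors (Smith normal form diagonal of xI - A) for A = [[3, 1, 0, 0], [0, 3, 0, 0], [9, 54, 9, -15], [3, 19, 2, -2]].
The Jordan structure of A has elementary divisors (x - 3)^2, (x - 3), (x - 4). Arranging the block sizes at each eigenvalue in decreasing order and taking row products gives the invariant factors.

Invariant factors (smallest first, each dividing the next): x - 3, (x - 4)(x - 3)^2.

Check: the last factor (x - 4)(x - 3)^2 is the minimal polynomial, and the product (x - 4)(x - 3)^3 is the characteristic polynomial.

x - 3, (x - 4)(x - 3)^2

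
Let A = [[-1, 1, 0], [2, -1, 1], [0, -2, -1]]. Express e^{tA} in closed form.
A has Jordan form J = [[-1, 1, 0], [0, -1, 1], [0, 0, -1]] with A = PJP^{-1}, so e^{tA} = P e^{tJ} P^{-1}.

For a Jordan block J_k(λ), e^{tJ_k(λ)} = e^{λt} · (I + tN + t^2 N^2/2! + ... + t^{k-1} N^{k-1}/(k-1)!) where N is the nilpotent superdiagonal part.

Assembling the blocks and conjugating back gives the entries of e^{tA} as shown above.

e^{tA} = [[(t^2 + 1)*e^{-t}, t*e^{-t}, t^2*e^{-t}/2], [2*t*e^{-t}, e^{-t}, t*e^{-t}], [-2*t^2*e^{-t}, -2*t*e^{-t}, (1 - t^2)*e^{-t}]]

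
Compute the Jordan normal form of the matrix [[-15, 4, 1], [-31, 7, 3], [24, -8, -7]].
The characteristic polynomial is det(xI - A) = (x + 5)^3, so the eigenvalues are -5 (algebraic multiplicity 3).

For λ = -5: rank(A + 5I) = 2, rank((A + 5I)^2) = 1, rank((A + 5I)^3) = 0. The eigenspace has dimension 3 - 2 = 1, so there is 1 Jordan block; the rank sequence gives block sizes [3].

Assembling the blocks gives the Jordan form J above.

J = [[-5, 1, 0], [0, -5, 1], [0, 0, -5]]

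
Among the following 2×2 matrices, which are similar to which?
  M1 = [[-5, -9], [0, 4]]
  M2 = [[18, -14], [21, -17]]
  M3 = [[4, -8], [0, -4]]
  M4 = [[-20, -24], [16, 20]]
Characteristic polynomials: χ_{M1} = (x - 4)(x + 5), χ_{M2} = (x - 4)(x + 3), χ_{M3} = (x - 4)(x + 4), χ_{M4} = (x - 4)(x + 4).

{M1}: invariant factors (x - 4)(x + 5).

{M2}: invariant factors (x - 4)(x + 3).

{M3, M4}: invariant factors (x - 4)(x + 4).

Matrices are similar if and only if their invariant-factor lists agree; the partition into similarity classes is {M1}, {M2}, {M3, M4}.

3 classes: {M1}, {M2}, {M3, M4}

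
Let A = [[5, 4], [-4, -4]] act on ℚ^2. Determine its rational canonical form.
The invariant factors of A (the non-unit diagonal entries of the Smith normal form of xI - A over ℚ[x]) are x^2 - x - 4, each dividing the next. The characteristic polynomial is their product, x^2 - x - 4.

The rational canonical form is the block-diagonal matrix of companion matrices C(f_i):
R = [[0, 4], [1, 1]].

Note the characteristic polynomial does not split into linear factors over ℚ, so A has no Jordan form over ℚ; the rational canonical form exists over any field.

R = [[0, 4], [1, 1]]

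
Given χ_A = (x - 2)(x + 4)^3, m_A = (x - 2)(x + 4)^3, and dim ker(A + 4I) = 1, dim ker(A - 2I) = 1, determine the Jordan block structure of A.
Jordan blocks: (-4, 3), (2, 1)

λ = -4: algebraic multiplicity 3 (exponent in χ_A), largest block size 3 (exponent in m_A), 1 block (geometric multiplicity). This forces block sizes [3].
λ = 2: algebraic multiplicity 1 (exponent in χ_A), largest block size 1 (exponent in m_A), 1 block (geometric multiplicity). This forces block sizes [1].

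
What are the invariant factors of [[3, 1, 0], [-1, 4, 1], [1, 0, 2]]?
(x - 3)^3

The Jordan structure of A has elementary divisors (x - 3)^3. Arranging the block sizes at each eigenvalue in decreasing order and taking row products gives the invariant factors.

Invariant factors (smallest first, each dividing the next): (x - 3)^3.

Check: the last factor (x - 3)^3 is the minimal polynomial, and the product (x - 3)^3 is the characteristic polynomial.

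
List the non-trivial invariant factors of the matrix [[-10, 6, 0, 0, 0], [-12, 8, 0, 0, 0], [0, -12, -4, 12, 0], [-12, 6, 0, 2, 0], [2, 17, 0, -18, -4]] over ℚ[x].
The Jordan structure of A has elementary divisors (x + 4)^2, (x + 4), (x - 2), (x - 2). Arranging the block sizes at each eigenvalue in decreasing order and taking row products gives the invariant factors.

Invariant factors (smallest first, each dividing the next): (x - 2)(x + 4), (x - 2)(x + 4)^2.

Check: the last factor (x - 2)(x + 4)^2 is the minimal polynomial, and the product (x - 2)^2(x + 4)^3 is the characteristic polynomial.

(x - 2)(x + 4), (x - 2)(x + 4)^2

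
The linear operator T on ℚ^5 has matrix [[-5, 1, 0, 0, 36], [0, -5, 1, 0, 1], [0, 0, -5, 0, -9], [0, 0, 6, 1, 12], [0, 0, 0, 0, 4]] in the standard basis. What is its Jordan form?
J = [[-5, 1, 0, 0, 0], [0, -5, 1, 0, 0], [0, 0, -5, 0, 0], [0, 0, 0, 1, 0], [0, 0, 0, 0, 4]]

The characteristic polynomial is det(xI - A) = (x - 4)(x - 1)(x + 5)^3, so the eigenvalues are -5 (algebraic multiplicity 3), 1 (algebraic multiplicity 1), 4 (algebraic multiplicity 1).

For λ = -5: rank(A + 5I) = 4, rank((A + 5I)^2) = 3, rank((A + 5I)^3) = 2. The eigenspace has dimension 5 - 4 = 1, so there is 1 Jordan block; the rank sequence gives block sizes [3].

For λ = 1: algebraic multiplicity 1 gives one 1×1 block.

For λ = 4: algebraic multiplicity 1 gives one 1×1 block.

Assembling the blocks gives the Jordan form J above.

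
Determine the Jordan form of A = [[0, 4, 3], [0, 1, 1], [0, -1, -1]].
The characteristic polynomial is det(xI - A) = x^3, so the eigenvalues are 0 (algebraic multiplicity 3).

For λ = 0: rank(A) = 2, rank(A^2) = 1, rank(A^3) = 0. The eigenspace has dimension 3 - 2 = 1, so there is 1 Jordan block; the rank sequence gives block sizes [3].

Assembling the blocks gives the Jordan form J above.

J = [[0, 1, 0], [0, 0, 1], [0, 0, 0]]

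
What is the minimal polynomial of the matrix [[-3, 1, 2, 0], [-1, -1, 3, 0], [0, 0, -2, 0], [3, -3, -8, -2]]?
m_A(x) = (x + 2)^3

The characteristic polynomial factors as (x + 2)^4. The minimal polynomial is ∏(x - λ)^{k_λ} where k_λ is the size of the largest Jordan block at λ.

For λ = -2: rank(A + 2I) = 2, and the largest Jordan block has size 3 (the smallest k with rank((A + 2I)^k) = rank((A + 2I)^(k+1))).

So m_A(x) = (x + 2)^3.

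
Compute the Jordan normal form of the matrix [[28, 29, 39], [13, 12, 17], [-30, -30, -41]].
J = [[-1, 1, 0], [0, -1, 0], [0, 0, 1]]

The characteristic polynomial is det(xI - A) = (x - 1)(x + 1)^2, so the eigenvalues are -1 (algebraic multiplicity 2), 1 (algebraic multiplicity 1).

For λ = -1: rank(A + I) = 2, rank((A + I)^2) = 1. The eigenspace has dimension 3 - 2 = 1, so there is 1 Jordan block; the rank sequence gives block sizes [2].

For λ = 1: algebraic multiplicity 1 gives one 1×1 block.

Assembling the blocks gives the Jordan form J above.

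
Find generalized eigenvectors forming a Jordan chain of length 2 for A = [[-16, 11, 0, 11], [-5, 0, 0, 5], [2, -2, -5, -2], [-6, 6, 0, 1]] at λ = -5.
We seek v_1 ∈ ker((A + 5I)^2) \ ker(A + 5I), then set v_{i+1} = (A + 5I) v_i.

One such chain is v_1 = [[0, 1, 0, -2]]^T, v_2 = [[-11, -5, 2, -6]]^T. Check: (A + 5I) v_2 = [[0, 0, 0, 0]]^T = 0.

v_1 = [[0, 1, 0, -2]]^T, v_2 = [[-11, -5, 2, -6]]^T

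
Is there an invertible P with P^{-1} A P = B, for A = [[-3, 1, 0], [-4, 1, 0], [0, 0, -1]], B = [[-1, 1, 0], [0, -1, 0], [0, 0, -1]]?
Two matrices over a field are similar if and only if they have the same invariant factors.

Both A and B have characteristic polynomial (x + 1)^3 and minimal polynomial (x + 1)^2. Computing further, both have invariant factors x + 1, (x + 1)^2. Hence A and B are similar.

Yes.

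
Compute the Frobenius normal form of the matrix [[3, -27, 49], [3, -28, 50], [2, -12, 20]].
The invariant factors of A (the non-unit diagonal entries of the Smith normal form of xI - A over ℚ[x]) are (x + 4)(x^2 + x - 5), each dividing the next. The characteristic polynomial is their product, (x + 4)(x^2 + x - 5).

The rational canonical form is the block-diagonal matrix of companion matrices C(f_i):
R = [[0, 0, 20], [1, 0, 1], [0, 1, -5]].

Note the characteristic polynomial does not split into linear factors over ℚ, so A has no Jordan form over ℚ; the rational canonical form exists over any field.

R = [[0, 0, 20], [1, 0, 1], [0, 1, -5]]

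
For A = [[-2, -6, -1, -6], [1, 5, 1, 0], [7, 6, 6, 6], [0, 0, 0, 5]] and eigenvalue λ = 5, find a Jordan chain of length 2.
We seek v_1 ∈ ker((A - 5I)^2) \ ker(A - 5I), then set v_{i+1} = (A - 5I) v_i.

One such chain is v_1 = [[0, -1, 1, 1]]^T, v_2 = [[-1, 1, 1, 0]]^T. Check: (A - 5I) v_2 = [[0, 0, 0, 0]]^T = 0.

v_1 = [[0, -1, 1, 1]]^T, v_2 = [[-1, 1, 1, 0]]^T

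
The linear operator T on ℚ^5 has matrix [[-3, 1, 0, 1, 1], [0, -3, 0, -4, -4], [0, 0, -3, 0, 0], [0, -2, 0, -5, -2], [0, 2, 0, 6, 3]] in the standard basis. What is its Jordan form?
The characteristic polynomial is det(xI - A) = (x - 1)(x + 3)^4, so the eigenvalues are -3 (algebraic multiplicity 4), 1 (algebraic multiplicity 1).

For λ = -3: rank(A + 3I) = 2, rank((A + 3I)^2) = 1. The eigenspace has dimension 5 - 2 = 3, so there are 3 Jordan blocks; the rank sequence gives block sizes [2, 1, 1].

For λ = 1: algebraic multiplicity 1 gives one 1×1 block.

Assembling the blocks gives the Jordan form J above.

J = [[-3, 1, 0, 0, 0], [0, -3, 0, 0, 0], [0, 0, -3, 0, 0], [0, 0, 0, -3, 0], [0, 0, 0, 0, 1]]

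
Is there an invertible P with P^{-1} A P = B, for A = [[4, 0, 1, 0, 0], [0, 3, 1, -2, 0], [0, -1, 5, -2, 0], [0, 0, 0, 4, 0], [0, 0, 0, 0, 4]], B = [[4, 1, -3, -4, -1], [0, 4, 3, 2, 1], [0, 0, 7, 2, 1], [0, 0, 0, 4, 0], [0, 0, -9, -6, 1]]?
Two matrices over a field are similar if and only if they have the same invariant factors.

Both A and B have characteristic polynomial (x - 4)^5 and minimal polynomial (x - 4)^3. Computing further, both have invariant factors x - 4, x - 4, (x - 4)^3. Hence A and B are similar.

Yes.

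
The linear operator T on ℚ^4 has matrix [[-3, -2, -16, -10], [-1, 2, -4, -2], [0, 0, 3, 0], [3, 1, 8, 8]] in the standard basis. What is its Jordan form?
The characteristic polynomial is det(xI - A) = (x - 3)^2(x - 2)^2, so the eigenvalues are 2 (algebraic multiplicity 2), 3 (algebraic multiplicity 2).

For λ = 2: rank(A - 2I) = 3, rank((A - 2I)^2) = 2. The eigenspace has dimension 4 - 3 = 1, so there is 1 Jordan block; the rank sequence gives block sizes [2].

For λ = 3: rank(A - 3I) = 2. The eigenspace has dimension 4 - 2 = 2, so there are 2 Jordan blocks; the rank sequence gives block sizes [1, 1].

Assembling the blocks gives the Jordan form J above.

J = [[2, 1, 0, 0], [0, 2, 0, 0], [0, 0, 3, 0], [0, 0, 0, 3]]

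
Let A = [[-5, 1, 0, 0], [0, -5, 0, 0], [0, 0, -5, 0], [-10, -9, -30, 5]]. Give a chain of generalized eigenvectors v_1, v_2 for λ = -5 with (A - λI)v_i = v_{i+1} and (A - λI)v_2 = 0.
We seek v_1 ∈ ker((A + 5I)^2) \ ker(A + 5I), then set v_{i+1} = (A + 5I) v_i.

One such chain is v_1 = [[0, 1, -1, -2]]^T, v_2 = [[1, 0, 0, 1]]^T. Check: (A + 5I) v_2 = [[0, 0, 0, 0]]^T = 0.

v_1 = [[0, 1, -1, -2]]^T, v_2 = [[1, 0, 0, 1]]^T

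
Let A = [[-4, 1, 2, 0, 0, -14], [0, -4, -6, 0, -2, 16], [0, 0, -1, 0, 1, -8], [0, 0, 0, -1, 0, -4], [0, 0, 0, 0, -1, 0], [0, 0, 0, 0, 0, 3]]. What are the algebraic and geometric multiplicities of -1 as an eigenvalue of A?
algebraic multiplicity 3, geometric multiplicity 2

The characteristic polynomial is (x - 3)(x + 1)^3(x + 4)^2, so the factor x + 1 appears with exponent 3: the algebraic multiplicity is 3.

rank(A + I) = 4, so the eigenspace has dimension 6 - 4 = 2: the geometric multiplicity is 2.

Since 2 < 3, A is not diagonalizable.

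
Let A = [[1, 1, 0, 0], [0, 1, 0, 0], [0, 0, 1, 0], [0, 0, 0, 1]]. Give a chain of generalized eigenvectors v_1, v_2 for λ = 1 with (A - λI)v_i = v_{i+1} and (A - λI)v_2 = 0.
We seek v_1 ∈ ker((A - I)^2) \ ker(A - I), then set v_{i+1} = (A - I) v_i.

One such chain is v_1 = [[-1, 1, 0, -1]]^T, v_2 = [[1, 0, 0, 0]]^T. Check: (A - I) v_2 = [[0, 0, 0, 0]]^T = 0.

v_1 = [[-1, 1, 0, -1]]^T, v_2 = [[1, 0, 0, 0]]^T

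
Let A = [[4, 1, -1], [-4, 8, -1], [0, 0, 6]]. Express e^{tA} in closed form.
e^{tA} = [[(1 - 2*t)*e^{6*t}, t*e^{6*t}, t*(t - 2)*e^{6*t}/2], [-4*t*e^{6*t}, (2*t + 1)*e^{6*t}, t*(t - 1)*e^{6*t}], [0, 0, e^{6*t}]]

A has Jordan form J = [[6, 1, 0], [0, 6, 1], [0, 0, 6]] with A = PJP^{-1}, so e^{tA} = P e^{tJ} P^{-1}.

For a Jordan block J_k(λ), e^{tJ_k(λ)} = e^{λt} · (I + tN + t^2 N^2/2! + ... + t^{k-1} N^{k-1}/(k-1)!) where N is the nilpotent superdiagonal part.

Assembling the blocks and conjugating back gives the entries of e^{tA} as shown above.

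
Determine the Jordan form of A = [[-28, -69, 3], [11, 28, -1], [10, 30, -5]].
The characteristic polynomial is det(xI - A) = (x - 5)(x + 5)^2, so the eigenvalues are -5 (algebraic multiplicity 2), 5 (algebraic multiplicity 1).

For λ = -5: rank(A + 5I) = 2, rank((A + 5I)^2) = 1. The eigenspace has dimension 3 - 2 = 1, so there is 1 Jordan block; the rank sequence gives block sizes [2].

For λ = 5: algebraic multiplicity 1 gives one 1×1 block.

Assembling the blocks gives the Jordan form J above.

J = [[-5, 1, 0], [0, -5, 0], [0, 0, 5]]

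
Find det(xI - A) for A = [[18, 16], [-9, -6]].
xI - A = [[x - 18, -16], [9, x + 6]].

Expanding det(xI - A) along the first row:
det(xI - A) = + (x - 18)·det([[x + 6]]) - (-16)·det([[9]]).

Evaluating gives χ_A(x) = x^2 - 12x + 36 = (x - 6)^2.

χ_A(x) = (x - 6)^2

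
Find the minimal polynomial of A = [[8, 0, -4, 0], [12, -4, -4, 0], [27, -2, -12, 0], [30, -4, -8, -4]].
m_A(x) = (x + 2)^2(x + 4)

The characteristic polynomial factors as (x + 2)^2(x + 4)^2. The minimal polynomial is ∏(x - λ)^{k_λ} where k_λ is the size of the largest Jordan block at λ.

For λ = -4: rank(A + 4I) = 2, and the largest Jordan block has size 1 (the smallest k with rank((A + 4I)^k) = rank((A + 4I)^(k+1))).
For λ = -2: rank(A + 2I) = 3, and the largest Jordan block has size 2 (the smallest k with rank((A + 2I)^k) = rank((A + 2I)^(k+1))).

So m_A(x) = (x + 2)^2(x + 4).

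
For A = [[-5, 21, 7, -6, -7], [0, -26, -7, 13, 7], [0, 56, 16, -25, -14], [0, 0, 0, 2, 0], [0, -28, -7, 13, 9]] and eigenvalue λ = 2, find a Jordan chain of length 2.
v_1 = [[-1, 2, -4, 1, 2]]^T, v_2 = [[1, -1, 3, 0, -1]]^T

We seek v_1 ∈ ker((A - 2I)^2) \ ker(A - 2I), then set v_{i+1} = (A - 2I) v_i.

One such chain is v_1 = [[-1, 2, -4, 1, 2]]^T, v_2 = [[1, -1, 3, 0, -1]]^T. Check: (A - 2I) v_2 = [[0, 0, 0, 0, 0]]^T = 0.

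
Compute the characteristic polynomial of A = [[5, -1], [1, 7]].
xI - A = [[x - 5, 1], [-1, x - 7]].

Expanding det(xI - A) along the first row:
det(xI - A) = + (x - 5)·det([[x - 7]]) - (1)·det([[-1]]).

Evaluating gives χ_A(x) = x^2 - 12x + 36 = (x - 6)^2.

χ_A(x) = (x - 6)^2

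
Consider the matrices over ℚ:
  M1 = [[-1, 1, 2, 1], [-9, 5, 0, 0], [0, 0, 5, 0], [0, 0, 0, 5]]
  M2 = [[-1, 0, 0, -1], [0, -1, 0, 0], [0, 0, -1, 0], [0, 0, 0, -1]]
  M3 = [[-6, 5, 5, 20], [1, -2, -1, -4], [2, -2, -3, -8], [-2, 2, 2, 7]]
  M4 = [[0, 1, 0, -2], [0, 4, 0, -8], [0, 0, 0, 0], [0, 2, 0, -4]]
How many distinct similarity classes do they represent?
Characteristic polynomials: χ_{M1} = (x - 5)^2(x - 2)^2, χ_{M2} = (x + 1)^4, χ_{M3} = (x + 1)^4, χ_{M4} = x^4.

{M1}: invariant factors x - 5, (x - 5)(x - 2)^2.

{M2, M3}: invariant factors x + 1, x + 1, (x + 1)^2.

{M4}: invariant factors x, x, x^2.

Matrices are similar if and only if their invariant-factor lists agree; the partition into similarity classes is {M1}, {M2, M3}, {M4}.

3 classes: {M1}, {M2, M3}, {M4}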